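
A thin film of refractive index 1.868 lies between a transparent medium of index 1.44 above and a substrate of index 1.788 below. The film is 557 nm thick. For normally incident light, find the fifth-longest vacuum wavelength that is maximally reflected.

At the upper boundary (n = 1.44 to n = 1.868) the reflected ray undergoes a half-wave phase shift.
At the lower boundary (n = 1.868 to n = 1.788) the reflected ray undergoes no phase shift.
Net: one phase inversion between the two reflected rays.
For strong reflection here: 2 n t = (m + ½) λ.
λ = 2 n t / (m + ½). The fifth-longest wavelength is m = 4: λ = 2 × 1.868 × 557 / 4.50 = 462 nm.

462 nm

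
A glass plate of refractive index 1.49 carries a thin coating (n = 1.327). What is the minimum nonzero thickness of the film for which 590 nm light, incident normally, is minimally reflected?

Ray reflecting at the top interface goes from n = 1.0 toward n = 1.327: a half-wave phase shift.
Bottom surface (1.327 → 1.49): reflection off a higher-index medium gives a half-wave phase shift.
Zero or two π shifts → no net half-wave offset.
So the condition for destructive reflection is 2 n t = (m + ½) λ.
Minimum at m = 0: t = λ / (4 n) = 590 / (4 × 1.327) = 111 nm.

111 nm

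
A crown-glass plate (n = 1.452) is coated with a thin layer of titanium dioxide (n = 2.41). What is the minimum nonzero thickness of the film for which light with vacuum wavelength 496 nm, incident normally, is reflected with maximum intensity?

At the upper boundary (n = 1.0 to n = 2.41) the reflected ray undergoes a half-wave phase shift.
Bottom surface (2.41 → 1.452): reflection off a lower-index medium gives no phase shift.
Exactly one π shift → a net half-wave offset.
So the condition for constructive reflection is 2 n t = (m + ½) λ.
Minimum at m = 0: t = λ / (4 n) = 496 / (4 × 2.41) = 51.5 nm.

51.5 nm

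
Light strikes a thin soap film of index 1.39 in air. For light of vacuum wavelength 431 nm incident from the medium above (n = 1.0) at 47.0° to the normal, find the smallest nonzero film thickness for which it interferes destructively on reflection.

Top surface (1.0 → 1.39): reflection off a higher-index medium gives a half-wave phase shift.
Bottom surface (1.39 → 1.0): reflection off a lower-index medium gives no phase shift.
Net: one phase inversion between the two reflected rays.
For dark reflection here: 2 n t cos θ_r = m λ.
Snell's law: 1.0 sin 47.0° = 1.39 sin θ_r → sin θ_r = 0.526, cos θ_r = 0.850.
Minimum nonzero at m = 1: t = λ / (2 n cos θ_r) = 431 / (2 × 1.39 × 0.850) = 182 nm.

182 nm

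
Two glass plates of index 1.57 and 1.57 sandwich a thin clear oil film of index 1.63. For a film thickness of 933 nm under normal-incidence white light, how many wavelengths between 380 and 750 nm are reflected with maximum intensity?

4

Ray reflecting at the top interface goes from n = 1.57 toward n = 1.63: a half-wave phase shift.
At the lower boundary (n = 1.63 to n = 1.57) the reflected ray undergoes no phase shift.
Exactly one π shift → a net half-wave offset.
With one net inversion, constructive interference in reflection requires 2 n t = (m + ½) λ.
λ = 2 n t / (m + ½) = 3042 / (m + ½) nm.
m=3: 869 nm (IR); m=4: 676 nm (visible); m=5: 553 nm (visible); m=6: 468 nm (visible); m=7: 406 nm (visible); m=8: 358 nm (UV).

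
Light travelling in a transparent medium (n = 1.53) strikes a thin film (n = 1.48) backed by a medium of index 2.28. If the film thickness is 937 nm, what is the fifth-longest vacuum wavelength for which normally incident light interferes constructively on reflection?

Ray reflecting at the top interface goes from n = 1.53 toward n = 1.48: no phase shift.
Ray reflecting at the bottom interface goes from n = 1.48 toward n = 2.28: a half-wave phase shift.
The two reflections differ by half a wavelength.
So the condition for constructive reflection is 2 n t = (m + ½) λ.
λ = 2 n t / (m + ½). The fifth-longest wavelength is m = 4: λ = 2 × 1.48 × 937 / 4.50 = 616 nm.

616 nm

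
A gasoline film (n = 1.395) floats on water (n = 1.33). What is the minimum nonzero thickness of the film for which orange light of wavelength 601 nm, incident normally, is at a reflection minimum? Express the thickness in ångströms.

At the upper boundary (n = 1.0 to n = 1.395) the reflected ray undergoes a half-wave phase shift.
Bottom surface (1.395 → 1.33): reflection off a lower-index medium gives no phase shift.
Net: one phase inversion between the two reflected rays.
So the condition for destructive reflection is 2 n t = m λ.
Minimum nonzero at m = 1: t = λ / (2 n) = 601 / (2 × 1.395) = 215 nm.

2154 Å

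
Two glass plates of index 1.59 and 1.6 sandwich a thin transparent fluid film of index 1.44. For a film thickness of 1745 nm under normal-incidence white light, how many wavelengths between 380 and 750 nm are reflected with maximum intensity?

6

Ray reflecting at the top interface goes from n = 1.59 toward n = 1.44: no phase shift.
At the lower boundary (n = 1.44 to n = 1.6) the reflected ray undergoes a half-wave phase shift.
Exactly one π shift → a net half-wave offset.
For maximum reflection here: 2 n t = (m + ½) λ.
λ = 2 n t / (m + ½) = 5026 / (m + ½) nm.
m=6: 773 nm (IR); m=7: 670 nm (visible); m=8: 591 nm (visible); m=9: 529 nm (visible); m=10: 479 nm (visible); m=11: 437 nm (visible); m=12: 402 nm (visible); m=13: 372 nm (UV).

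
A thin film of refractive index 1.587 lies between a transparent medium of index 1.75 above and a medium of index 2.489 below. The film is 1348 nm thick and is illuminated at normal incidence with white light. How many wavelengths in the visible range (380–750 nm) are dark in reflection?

6

Ray reflecting at the top interface goes from n = 1.75 toward n = 1.587: no phase shift.
At the lower boundary (n = 1.587 to n = 2.489) the reflected ray undergoes a half-wave phase shift.
Net: one phase inversion between the two reflected rays.
So the condition for destructive reflection is 2 n t = m λ.
λ = 2 n t / m = 4279 / m nm.
m=5: 856 nm (IR); m=6: 713 nm (visible); m=7: 611 nm (visible); m=8: 535 nm (visible); m=9: 475 nm (visible); m=10: 428 nm (visible); m=11: 389 nm (visible); m=12: 357 nm (UV).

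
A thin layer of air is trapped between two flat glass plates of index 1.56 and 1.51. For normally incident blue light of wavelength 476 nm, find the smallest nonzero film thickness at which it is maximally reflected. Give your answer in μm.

At the upper boundary (n = 1.56 to n = 1.0) the reflected ray undergoes no phase shift.
Bottom surface (1.0 → 1.51): reflection off a higher-index medium gives a half-wave phase shift.
Net: one phase inversion between the two reflected rays.
For bright reflection here: 2 n t = (m + ½) λ.
Minimum at m = 0: t = λ / (4 n) = 476 / (4 × 1.0) = 119 nm.

0.119 μm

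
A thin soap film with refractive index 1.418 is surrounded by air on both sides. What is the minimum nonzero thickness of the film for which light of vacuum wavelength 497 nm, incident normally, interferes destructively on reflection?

At the upper boundary (n = 1.0 to n = 1.418) the reflected ray undergoes a half-wave phase shift.
Bottom surface (1.418 → 1.0): reflection off a lower-index medium gives no phase shift.
Net: one phase inversion between the two reflected rays.
With one net inversion, destructive interference in reflection requires 2 n t = m λ.
Minimum nonzero at m = 1: t = λ / (2 n) = 497 / (2 × 1.418) = 175 nm.

175 nm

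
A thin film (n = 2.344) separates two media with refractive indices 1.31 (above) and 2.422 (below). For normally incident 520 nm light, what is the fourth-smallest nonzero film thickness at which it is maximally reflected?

444 nm

Ray reflecting at the top interface goes from n = 1.31 toward n = 2.344: a half-wave phase shift.
At the lower boundary (n = 2.344 to n = 2.422) the reflected ray undergoes a half-wave phase shift.
Zero or two π shifts → no net half-wave offset.
So the condition for constructive reflection is 2 n t = m λ.
The fourth-smallest nonzero thickness corresponds to m = 4: t = m λ / (2 n) = 4.00 × 520 / (2 × 2.344) = 444 nm.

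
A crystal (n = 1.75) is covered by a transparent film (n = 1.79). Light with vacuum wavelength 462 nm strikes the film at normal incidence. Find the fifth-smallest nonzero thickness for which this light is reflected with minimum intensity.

Top surface (1.0 → 1.79): reflection off a higher-index medium gives a half-wave phase shift.
Bottom surface (1.79 → 1.75): reflection off a lower-index medium gives no phase shift.
Exactly one π shift → a net half-wave offset.
So the condition for destructive reflection is 2 n t = m λ.
The fifth-smallest nonzero thickness corresponds to m = 5: t = m λ / (2 n) = 5.00 × 462 / (2 × 1.79) = 645 nm.

645 nm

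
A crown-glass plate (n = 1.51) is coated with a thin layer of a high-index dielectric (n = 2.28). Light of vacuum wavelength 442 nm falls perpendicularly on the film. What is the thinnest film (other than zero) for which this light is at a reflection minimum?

Top surface (1.0 → 2.28): reflection off a higher-index medium gives a half-wave phase shift.
Bottom surface (2.28 → 1.51): reflection off a lower-index medium gives no phase shift.
Exactly one π shift → a net half-wave offset.
For dark reflection here: 2 n t = m λ.
Minimum nonzero at m = 1: t = λ / (2 n) = 442 / (2 × 2.28) = 96.9 nm.

96.9 nm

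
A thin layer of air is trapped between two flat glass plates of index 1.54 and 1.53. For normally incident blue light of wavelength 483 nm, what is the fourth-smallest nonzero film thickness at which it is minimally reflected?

At the upper boundary (n = 1.54 to n = 1.0) the reflected ray undergoes no phase shift.
At the lower boundary (n = 1.0 to n = 1.53) the reflected ray undergoes a half-wave phase shift.
Net: one phase inversion between the two reflected rays.
For minimum reflection here: 2 n t = m λ.
The fourth-smallest nonzero thickness corresponds to m = 4: t = m λ / (2 n) = 4.00 × 483 / (2 × 1.0) = 966 nm.

966 nm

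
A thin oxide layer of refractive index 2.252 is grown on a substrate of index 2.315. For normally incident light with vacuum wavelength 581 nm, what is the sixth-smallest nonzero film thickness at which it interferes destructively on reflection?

709 nm

Ray reflecting at the top interface goes from n = 1.0 toward n = 2.252: a half-wave phase shift.
At the lower boundary (n = 2.252 to n = 2.315) the reflected ray undergoes a half-wave phase shift.
The two reflections carry the same phase change, so no net offset.
So the condition for destructive reflection is 2 n t = (m + ½) λ.
The sixth-smallest nonzero thickness corresponds to m = 5: t = (m + ½) λ / (2 n) = 5.50 × 581 / (2 × 2.252) = 709 nm.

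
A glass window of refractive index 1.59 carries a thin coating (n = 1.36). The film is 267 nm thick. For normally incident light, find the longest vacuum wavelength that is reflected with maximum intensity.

726 nm

Top surface (1.0 → 1.36): reflection off a higher-index medium gives a half-wave phase shift.
Bottom surface (1.36 → 1.59): reflection off a higher-index medium gives a half-wave phase shift.
The two reflections carry the same phase change, so no net offset.
So the condition for constructive reflection is 2 n t = m λ.
λ = 2 n t / m. The longest wavelength is m = 1: λ = 2 × 1.36 × 267 / 1.00 = 726 nm.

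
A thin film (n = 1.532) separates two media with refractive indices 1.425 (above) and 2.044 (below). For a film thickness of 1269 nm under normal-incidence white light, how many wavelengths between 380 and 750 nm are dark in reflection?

5

At the upper boundary (n = 1.425 to n = 1.532) the reflected ray undergoes a half-wave phase shift.
At the lower boundary (n = 1.532 to n = 2.044) the reflected ray undergoes a half-wave phase shift.
Zero or two π shifts → no net half-wave offset.
For weak reflection here: 2 n t = (m + ½) λ.
λ = 2 n t / (m + ½) = 3888 / (m + ½) nm.
m=4: 864 nm (IR); m=5: 707 nm (visible); m=6: 598 nm (visible); m=7: 518 nm (visible); m=8: 457 nm (visible); m=9: 409 nm (visible); m=10: 370 nm (UV).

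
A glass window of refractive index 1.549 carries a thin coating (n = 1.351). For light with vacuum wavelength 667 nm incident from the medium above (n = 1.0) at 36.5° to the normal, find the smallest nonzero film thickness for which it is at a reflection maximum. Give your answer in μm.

Ray reflecting at the top interface goes from n = 1.0 toward n = 1.351: a half-wave phase shift.
At the lower boundary (n = 1.351 to n = 1.549) the reflected ray undergoes a half-wave phase shift.
Zero or two π shifts → no net half-wave offset.
For strong reflection here: 2 n t cos θ_r = m λ.
Snell's law: 1.0 sin 36.5° = 1.351 sin θ_r → sin θ_r = 0.440, cos θ_r = 0.898.
Minimum nonzero at m = 1: t = λ / (2 n cos θ_r) = 667 / (2 × 1.351 × 0.898) = 275 nm.

0.275 μm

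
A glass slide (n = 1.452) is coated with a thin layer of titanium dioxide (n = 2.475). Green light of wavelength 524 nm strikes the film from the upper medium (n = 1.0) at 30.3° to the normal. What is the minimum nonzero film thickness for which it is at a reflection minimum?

108 nm

Top surface (1.0 → 2.475): reflection off a higher-index medium gives a half-wave phase shift.
Ray reflecting at the bottom interface goes from n = 2.475 toward n = 1.452: no phase shift.
Net: one phase inversion between the two reflected rays.
For dark reflection here: 2 n t cos θ_r = m λ.
Snell's law: 1.0 sin 30.3° = 2.475 sin θ_r → sin θ_r = 0.204, cos θ_r = 0.979.
Minimum nonzero at m = 1: t = λ / (2 n cos θ_r) = 524 / (2 × 2.475 × 0.979) = 108 nm.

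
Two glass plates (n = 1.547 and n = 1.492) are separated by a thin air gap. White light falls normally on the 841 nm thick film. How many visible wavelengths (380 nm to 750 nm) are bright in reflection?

2

Top surface (1.547 → 1.0): reflection off a lower-index medium gives no phase shift.
Ray reflecting at the bottom interface goes from n = 1.0 toward n = 1.492: a half-wave phase shift.
The two reflections differ by half a wavelength.
With one net inversion, constructive interference in reflection requires 2 n t = (m + ½) λ.
λ = 2 n t / (m + ½) = 1682 / (m + ½) nm.
m=1: 1121 nm (IR); m=2: 673 nm (visible); m=3: 481 nm (visible); m=4: 374 nm (UV).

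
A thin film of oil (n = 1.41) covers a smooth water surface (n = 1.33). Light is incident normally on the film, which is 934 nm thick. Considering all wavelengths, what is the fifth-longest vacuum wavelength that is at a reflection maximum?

585 nm

Top surface (1.0 → 1.41): reflection off a higher-index medium gives a half-wave phase shift.
Bottom surface (1.41 → 1.33): reflection off a lower-index medium gives no phase shift.
Exactly one π shift → a net half-wave offset.
With one net inversion, constructive interference in reflection requires 2 n t = (m + ½) λ.
λ = 2 n t / (m + ½). The fifth-longest wavelength is m = 4: λ = 2 × 1.41 × 934 / 4.50 = 585 nm.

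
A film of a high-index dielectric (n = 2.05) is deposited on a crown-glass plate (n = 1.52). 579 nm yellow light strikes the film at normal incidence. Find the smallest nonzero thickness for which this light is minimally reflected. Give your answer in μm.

0.141 μm

At the upper boundary (n = 1.0 to n = 2.05) the reflected ray undergoes a half-wave phase shift.
Bottom surface (2.05 → 1.52): reflection off a lower-index medium gives no phase shift.
Exactly one π shift → a net half-wave offset.
With one net inversion, destructive interference in reflection requires 2 n t = m λ.
The smallest nonzero thickness corresponds to m = 1: t = m λ / (2 n) = 1.00 × 579 / (2 × 2.05) = 141 nm.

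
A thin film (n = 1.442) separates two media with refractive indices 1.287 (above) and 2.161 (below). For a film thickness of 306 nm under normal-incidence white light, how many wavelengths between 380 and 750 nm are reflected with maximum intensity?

1

At the upper boundary (n = 1.287 to n = 1.442) the reflected ray undergoes a half-wave phase shift.
At the lower boundary (n = 1.442 to n = 2.161) the reflected ray undergoes a half-wave phase shift.
Zero or two π shifts → no net half-wave offset.
So the condition for constructive reflection is 2 n t = m λ.
λ = 2 n t / m = 883 / m nm.
m=1: 883 nm (IR); m=2: 441 nm (visible); m=3: 294 nm (UV).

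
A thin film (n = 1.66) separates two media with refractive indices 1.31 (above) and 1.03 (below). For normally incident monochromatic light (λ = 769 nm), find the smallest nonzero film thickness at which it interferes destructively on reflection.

At the upper boundary (n = 1.31 to n = 1.66) the reflected ray undergoes a half-wave phase shift.
At the lower boundary (n = 1.66 to n = 1.03) the reflected ray undergoes no phase shift.
The two reflections differ by half a wavelength.
So the condition for destructive reflection is 2 n t = m λ.
Minimum nonzero at m = 1: t = λ / (2 n) = 769 / (2 × 1.66) = 232 nm.

232 nm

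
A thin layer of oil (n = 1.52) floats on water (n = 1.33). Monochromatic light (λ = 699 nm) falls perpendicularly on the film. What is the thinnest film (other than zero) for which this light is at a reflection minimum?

230 nm

At the upper boundary (n = 1.0 to n = 1.52) the reflected ray undergoes a half-wave phase shift.
At the lower boundary (n = 1.52 to n = 1.33) the reflected ray undergoes no phase shift.
Net: one phase inversion between the two reflected rays.
With one net inversion, destructive interference in reflection requires 2 n t = m λ.
Minimum nonzero at m = 1: t = λ / (2 n) = 699 / (2 × 1.52) = 230 nm.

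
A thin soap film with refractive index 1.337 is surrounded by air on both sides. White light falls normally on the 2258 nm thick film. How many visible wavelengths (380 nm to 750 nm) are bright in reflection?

Ray reflecting at the top interface goes from n = 1.0 toward n = 1.337: a half-wave phase shift.
At the lower boundary (n = 1.337 to n = 1.0) the reflected ray undergoes no phase shift.
Exactly one π shift → a net half-wave offset.
For bright reflection here: 2 n t = (m + ½) λ.
λ = 2 n t / (m + ½) = 6038 / (m + ½) nm.
m=7: 805 nm (IR); m=8: 710 nm (visible); m=9: 636 nm (visible); m=10: 575 nm (visible); m=11: 525 nm (visible); m=12: 483 nm (visible); m=13: 447 nm (visible); m=14: 416 nm (visible); m=15: 390 nm (visible); m=16: 366 nm (UV).

8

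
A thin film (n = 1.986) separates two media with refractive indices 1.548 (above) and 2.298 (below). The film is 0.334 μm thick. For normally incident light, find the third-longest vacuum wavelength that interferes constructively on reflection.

442 nm

Ray reflecting at the top interface goes from n = 1.548 toward n = 1.986: a half-wave phase shift.
Bottom surface (1.986 → 2.298): reflection off a higher-index medium gives a half-wave phase shift.
The two reflections carry the same phase change, so no net offset.
With no net inversion, constructive interference in reflection requires 2 n t = m λ.
λ = 2 n t / m. The third-longest wavelength is m = 3: λ = 2 × 1.986 × 334 / 3.00 = 442 nm.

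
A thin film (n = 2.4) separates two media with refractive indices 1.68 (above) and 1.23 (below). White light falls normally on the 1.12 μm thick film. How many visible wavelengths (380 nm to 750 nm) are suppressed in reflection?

7

Ray reflecting at the top interface goes from n = 1.68 toward n = 2.4: a half-wave phase shift.
Bottom surface (2.4 → 1.23): reflection off a lower-index medium gives no phase shift.
Exactly one π shift → a net half-wave offset.
With one net inversion, destructive interference in reflection requires 2 n t = m λ.
λ = 2 n t / m = 5376 / m nm.
m=7: 768 nm (IR); m=8: 672 nm (visible); m=9: 597 nm (visible); m=10: 538 nm (visible); m=11: 489 nm (visible); m=12: 448 nm (visible); m=13: 414 nm (visible); m=14: 384 nm (visible); m=15: 358 nm (UV).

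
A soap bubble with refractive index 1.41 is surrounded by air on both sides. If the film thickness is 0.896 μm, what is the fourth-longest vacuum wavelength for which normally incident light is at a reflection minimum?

Top surface (1.0 → 1.41): reflection off a higher-index medium gives a half-wave phase shift.
Bottom surface (1.41 → 1.0): reflection off a lower-index medium gives no phase shift.
Net: one phase inversion between the two reflected rays.
For minimum reflection here: 2 n t = m λ.
λ = 2 n t / m. The fourth-longest wavelength is m = 4: λ = 2 × 1.41 × 896 / 4.00 = 632 nm.

632 nm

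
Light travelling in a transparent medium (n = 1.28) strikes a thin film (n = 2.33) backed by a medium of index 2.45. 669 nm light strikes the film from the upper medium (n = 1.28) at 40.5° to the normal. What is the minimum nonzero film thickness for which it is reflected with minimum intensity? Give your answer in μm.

0.0768 μm

Top surface (1.28 → 2.33): reflection off a higher-index medium gives a half-wave phase shift.
At the lower boundary (n = 2.33 to n = 2.45) the reflected ray undergoes a half-wave phase shift.
The two reflections carry the same phase change, so no net offset.
So the condition for destructive reflection is 2 n t cos θ_r = (m + ½) λ.
Snell's law: 1.28 sin 40.5° = 2.33 sin θ_r → sin θ_r = 0.357, cos θ_r = 0.934.
Minimum at m = 0: t = λ / (4 n cos θ_r) = 669 / (4 × 2.33 × 0.934) = 76.8 nm.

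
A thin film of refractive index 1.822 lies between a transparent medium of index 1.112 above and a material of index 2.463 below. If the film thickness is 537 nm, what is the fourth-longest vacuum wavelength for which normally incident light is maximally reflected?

At the upper boundary (n = 1.112 to n = 1.822) the reflected ray undergoes a half-wave phase shift.
Bottom surface (1.822 → 2.463): reflection off a higher-index medium gives a half-wave phase shift.
Net: no relative phase inversion (both shifts match).
For maximum reflection here: 2 n t = m λ.
λ = 2 n t / m. The fourth-longest wavelength is m = 4: λ = 2 × 1.822 × 537 / 4.00 = 489 nm.

489 nm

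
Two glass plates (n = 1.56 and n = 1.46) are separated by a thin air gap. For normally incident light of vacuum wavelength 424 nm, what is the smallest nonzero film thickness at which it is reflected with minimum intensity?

At the upper boundary (n = 1.56 to n = 1.0) the reflected ray undergoes no phase shift.
Ray reflecting at the bottom interface goes from n = 1.0 toward n = 1.46: a half-wave phase shift.
The two reflections differ by half a wavelength.
So the condition for destructive reflection is 2 n t = m λ.
The smallest nonzero thickness corresponds to m = 1: t = m λ / (2 n) = 1.00 × 424 / (2 × 1.0) = 212 nm.

212 nm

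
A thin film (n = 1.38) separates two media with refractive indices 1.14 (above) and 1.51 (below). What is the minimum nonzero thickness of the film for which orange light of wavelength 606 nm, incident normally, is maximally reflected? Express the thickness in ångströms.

Ray reflecting at the top interface goes from n = 1.14 toward n = 1.38: a half-wave phase shift.
At the lower boundary (n = 1.38 to n = 1.51) the reflected ray undergoes a half-wave phase shift.
The two reflections carry the same phase change, so no net offset.
So the condition for constructive reflection is 2 n t = m λ.
Minimum nonzero at m = 1: t = λ / (2 n) = 606 / (2 × 1.38) = 220 nm.

2196 Å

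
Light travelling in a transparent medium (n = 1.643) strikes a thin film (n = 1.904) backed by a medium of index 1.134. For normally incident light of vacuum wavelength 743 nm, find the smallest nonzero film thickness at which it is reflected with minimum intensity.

At the upper boundary (n = 1.643 to n = 1.904) the reflected ray undergoes a half-wave phase shift.
At the lower boundary (n = 1.904 to n = 1.134) the reflected ray undergoes no phase shift.
Net: one phase inversion between the two reflected rays.
For minimum reflection here: 2 n t = m λ.
Minimum nonzero at m = 1: t = λ / (2 n) = 743 / (2 × 1.904) = 195 nm.

195 nm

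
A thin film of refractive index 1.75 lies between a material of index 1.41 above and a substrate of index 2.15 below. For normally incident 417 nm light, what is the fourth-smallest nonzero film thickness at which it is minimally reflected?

417 nm

At the upper boundary (n = 1.41 to n = 1.75) the reflected ray undergoes a half-wave phase shift.
Bottom surface (1.75 → 2.15): reflection off a higher-index medium gives a half-wave phase shift.
Net: no relative phase inversion (both shifts match).
For minimum reflection here: 2 n t = (m + ½) λ.
The fourth-smallest nonzero thickness corresponds to m = 3: t = (m + ½) λ / (2 n) = 3.50 × 417 / (2 × 1.75) = 417 nm.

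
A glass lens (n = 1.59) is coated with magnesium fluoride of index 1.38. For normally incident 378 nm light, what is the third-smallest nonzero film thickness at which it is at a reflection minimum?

342 nm

Ray reflecting at the top interface goes from n = 1.0 toward n = 1.38: a half-wave phase shift.
Ray reflecting at the bottom interface goes from n = 1.38 toward n = 1.59: a half-wave phase shift.
The two reflections carry the same phase change, so no net offset.
So the condition for destructive reflection is 2 n t = (m + ½) λ.
The third-smallest nonzero thickness corresponds to m = 2: t = (m + ½) λ / (2 n) = 2.50 × 378 / (2 × 1.38) = 342 nm.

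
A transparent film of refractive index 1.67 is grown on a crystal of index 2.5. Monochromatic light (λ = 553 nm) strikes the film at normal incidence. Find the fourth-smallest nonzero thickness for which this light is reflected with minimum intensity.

Ray reflecting at the top interface goes from n = 1.0 toward n = 1.67: a half-wave phase shift.
Bottom surface (1.67 → 2.5): reflection off a higher-index medium gives a half-wave phase shift.
Net: no relative phase inversion (both shifts match).
So the condition for destructive reflection is 2 n t = (m + ½) λ.
The fourth-smallest nonzero thickness corresponds to m = 3: t = (m + ½) λ / (2 n) = 3.50 × 553 / (2 × 1.67) = 579 nm.

579 nm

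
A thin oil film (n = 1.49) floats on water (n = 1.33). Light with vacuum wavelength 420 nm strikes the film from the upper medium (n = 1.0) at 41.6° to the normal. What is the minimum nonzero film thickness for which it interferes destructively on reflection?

Top surface (1.0 → 1.49): reflection off a higher-index medium gives a half-wave phase shift.
Bottom surface (1.49 → 1.33): reflection off a lower-index medium gives no phase shift.
Exactly one π shift → a net half-wave offset.
For weak reflection here: 2 n t cos θ_r = m λ.
Snell's law: 1.0 sin 41.6° = 1.49 sin θ_r → sin θ_r = 0.446, cos θ_r = 0.895.
Minimum nonzero at m = 1: t = λ / (2 n cos θ_r) = 420 / (2 × 1.49 × 0.895) = 157 nm.

157 nm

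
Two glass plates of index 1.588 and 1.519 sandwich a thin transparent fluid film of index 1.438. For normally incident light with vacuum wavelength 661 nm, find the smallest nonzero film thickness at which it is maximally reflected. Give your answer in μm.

At the upper boundary (n = 1.588 to n = 1.438) the reflected ray undergoes no phase shift.
Bottom surface (1.438 → 1.519): reflection off a higher-index medium gives a half-wave phase shift.
The two reflections differ by half a wavelength.
With one net inversion, constructive interference in reflection requires 2 n t = (m + ½) λ.
Minimum at m = 0: t = λ / (4 n) = 661 / (4 × 1.438) = 115 nm.

0.115 μm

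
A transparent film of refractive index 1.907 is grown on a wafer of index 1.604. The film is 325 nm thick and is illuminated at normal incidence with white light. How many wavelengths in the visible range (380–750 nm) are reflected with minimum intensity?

2

Top surface (1.0 → 1.907): reflection off a higher-index medium gives a half-wave phase shift.
Ray reflecting at the bottom interface goes from n = 1.907 toward n = 1.604: no phase shift.
Net: one phase inversion between the two reflected rays.
For weak reflection here: 2 n t = m λ.
λ = 2 n t / m = 1240 / m nm.
m=1: 1240 nm (IR); m=2: 620 nm (visible); m=3: 413 nm (visible); m=4: 310 nm (UV).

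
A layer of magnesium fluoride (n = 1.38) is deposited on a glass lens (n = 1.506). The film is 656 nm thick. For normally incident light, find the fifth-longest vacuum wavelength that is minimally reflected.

At the upper boundary (n = 1.0 to n = 1.38) the reflected ray undergoes a half-wave phase shift.
Ray reflecting at the bottom interface goes from n = 1.38 toward n = 1.506: a half-wave phase shift.
The two reflections carry the same phase change, so no net offset.
For weak reflection here: 2 n t = (m + ½) λ.
λ = 2 n t / (m + ½). The fifth-longest wavelength is m = 4: λ = 2 × 1.38 × 656 / 4.50 = 402 nm.

402 nm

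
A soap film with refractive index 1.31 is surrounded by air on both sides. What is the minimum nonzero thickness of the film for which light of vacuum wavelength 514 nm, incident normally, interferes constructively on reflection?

At the upper boundary (n = 1.0 to n = 1.31) the reflected ray undergoes a half-wave phase shift.
At the lower boundary (n = 1.31 to n = 1.0) the reflected ray undergoes no phase shift.
The two reflections differ by half a wavelength.
For maximum reflection here: 2 n t = (m + ½) λ.
Minimum at m = 0: t = λ / (4 n) = 514 / (4 × 1.31) = 98.1 nm.

98.1 nm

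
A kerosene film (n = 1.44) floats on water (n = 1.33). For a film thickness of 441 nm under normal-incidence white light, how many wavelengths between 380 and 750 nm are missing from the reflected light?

At the upper boundary (n = 1.0 to n = 1.44) the reflected ray undergoes a half-wave phase shift.
Ray reflecting at the bottom interface goes from n = 1.44 toward n = 1.33: no phase shift.
The two reflections differ by half a wavelength.
With one net inversion, destructive interference in reflection requires 2 n t = m λ.
λ = 2 n t / m = 1270 / m nm.
m=1: 1270 nm (IR); m=2: 635 nm (visible); m=3: 423 nm (visible); m=4: 318 nm (UV).

2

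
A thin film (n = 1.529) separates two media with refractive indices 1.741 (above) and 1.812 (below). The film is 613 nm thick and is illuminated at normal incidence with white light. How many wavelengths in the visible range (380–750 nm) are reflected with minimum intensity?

2

At the upper boundary (n = 1.741 to n = 1.529) the reflected ray undergoes no phase shift.
At the lower boundary (n = 1.529 to n = 1.812) the reflected ray undergoes a half-wave phase shift.
Exactly one π shift → a net half-wave offset.
For minimum reflection here: 2 n t = m λ.
λ = 2 n t / m = 1875 / m nm.
m=2: 937 nm (IR); m=3: 625 nm (visible); m=4: 469 nm (visible); m=5: 375 nm (UV).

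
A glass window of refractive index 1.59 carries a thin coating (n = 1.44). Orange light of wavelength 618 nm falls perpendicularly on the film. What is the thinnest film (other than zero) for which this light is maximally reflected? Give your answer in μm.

0.215 μm

Top surface (1.0 → 1.44): reflection off a higher-index medium gives a half-wave phase shift.
At the lower boundary (n = 1.44 to n = 1.59) the reflected ray undergoes a half-wave phase shift.
Net: no relative phase inversion (both shifts match).
So the condition for constructive reflection is 2 n t = m λ.
Minimum nonzero at m = 1: t = λ / (2 n) = 618 / (2 × 1.44) = 215 nm.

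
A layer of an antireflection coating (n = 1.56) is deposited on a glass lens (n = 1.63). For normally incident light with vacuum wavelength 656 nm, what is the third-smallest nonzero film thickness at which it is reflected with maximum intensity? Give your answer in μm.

0.631 μm

At the upper boundary (n = 1.0 to n = 1.56) the reflected ray undergoes a half-wave phase shift.
Bottom surface (1.56 → 1.63): reflection off a higher-index medium gives a half-wave phase shift.
Zero or two π shifts → no net half-wave offset.
So the condition for constructive reflection is 2 n t = m λ.
The third-smallest nonzero thickness corresponds to m = 3: t = m λ / (2 n) = 3.00 × 656 / (2 × 1.56) = 631 nm.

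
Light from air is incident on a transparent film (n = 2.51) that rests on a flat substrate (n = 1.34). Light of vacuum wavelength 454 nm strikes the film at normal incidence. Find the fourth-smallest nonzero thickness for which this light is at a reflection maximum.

At the upper boundary (n = 1.0 to n = 2.51) the reflected ray undergoes a half-wave phase shift.
Ray reflecting at the bottom interface goes from n = 2.51 toward n = 1.34: no phase shift.
The two reflections differ by half a wavelength.
So the condition for constructive reflection is 2 n t = (m + ½) λ.
The fourth-smallest nonzero thickness corresponds to m = 3: t = (m + ½) λ / (2 n) = 3.50 × 454 / (2 × 2.51) = 317 nm.

317 nm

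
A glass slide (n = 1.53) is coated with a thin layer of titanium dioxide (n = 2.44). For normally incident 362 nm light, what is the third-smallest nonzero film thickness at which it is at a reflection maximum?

At the upper boundary (n = 1.0 to n = 2.44) the reflected ray undergoes a half-wave phase shift.
Bottom surface (2.44 → 1.53): reflection off a lower-index medium gives no phase shift.
Exactly one π shift → a net half-wave offset.
With one net inversion, constructive interference in reflection requires 2 n t = (m + ½) λ.
The third-smallest nonzero thickness corresponds to m = 2: t = (m + ½) λ / (2 n) = 2.50 × 362 / (2 × 2.44) = 185 nm.

185 nm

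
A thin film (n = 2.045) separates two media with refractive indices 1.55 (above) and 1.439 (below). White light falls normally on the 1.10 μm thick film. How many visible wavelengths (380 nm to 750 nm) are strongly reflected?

Top surface (1.55 → 2.045): reflection off a higher-index medium gives a half-wave phase shift.
Ray reflecting at the bottom interface goes from n = 2.045 toward n = 1.439: no phase shift.
Exactly one π shift → a net half-wave offset.
So the condition for constructive reflection is 2 n t = (m + ½) λ.
λ = 2 n t / (m + ½) = 4499 / (m + ½) nm.
m=5: 818 nm (IR); m=6: 692 nm (visible); m=7: 600 nm (visible); m=8: 529 nm (visible); m=9: 474 nm (visible); m=10: 428 nm (visible); m=11: 391 nm (visible); m=12: 360 nm (UV).

6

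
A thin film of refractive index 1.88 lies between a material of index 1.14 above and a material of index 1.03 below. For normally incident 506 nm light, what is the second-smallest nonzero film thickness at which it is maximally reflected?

202 nm

Ray reflecting at the top interface goes from n = 1.14 toward n = 1.88: a half-wave phase shift.
Bottom surface (1.88 → 1.03): reflection off a lower-index medium gives no phase shift.
The two reflections differ by half a wavelength.
With one net inversion, constructive interference in reflection requires 2 n t = (m + ½) λ.
The second-smallest nonzero thickness corresponds to m = 1: t = (m + ½) λ / (2 n) = 1.50 × 506 / (2 × 1.88) = 202 nm.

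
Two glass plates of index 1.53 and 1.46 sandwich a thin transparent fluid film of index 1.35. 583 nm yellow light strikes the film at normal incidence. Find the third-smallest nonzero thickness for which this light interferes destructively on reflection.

648 nm

At the upper boundary (n = 1.53 to n = 1.35) the reflected ray undergoes no phase shift.
At the lower boundary (n = 1.35 to n = 1.46) the reflected ray undergoes a half-wave phase shift.
Exactly one π shift → a net half-wave offset.
With one net inversion, destructive interference in reflection requires 2 n t = m λ.
The third-smallest nonzero thickness corresponds to m = 3: t = m λ / (2 n) = 3.00 × 583 / (2 × 1.35) = 648 nm.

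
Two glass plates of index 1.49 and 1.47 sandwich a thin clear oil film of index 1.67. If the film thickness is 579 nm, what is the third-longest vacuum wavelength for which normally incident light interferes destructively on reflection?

At the upper boundary (n = 1.49 to n = 1.67) the reflected ray undergoes a half-wave phase shift.
Bottom surface (1.67 → 1.47): reflection off a lower-index medium gives no phase shift.
Exactly one π shift → a net half-wave offset.
For minimum reflection here: 2 n t = m λ.
λ = 2 n t / m. The third-longest wavelength is m = 3: λ = 2 × 1.67 × 579 / 3.00 = 645 nm.

645 nm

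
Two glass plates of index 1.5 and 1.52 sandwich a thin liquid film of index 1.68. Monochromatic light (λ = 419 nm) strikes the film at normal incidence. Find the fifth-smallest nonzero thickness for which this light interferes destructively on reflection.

Top surface (1.5 → 1.68): reflection off a higher-index medium gives a half-wave phase shift.
Bottom surface (1.68 → 1.52): reflection off a lower-index medium gives no phase shift.
Net: one phase inversion between the two reflected rays.
So the condition for destructive reflection is 2 n t = m λ.
The fifth-smallest nonzero thickness corresponds to m = 5: t = m λ / (2 n) = 5.00 × 419 / (2 × 1.68) = 624 nm.

624 nm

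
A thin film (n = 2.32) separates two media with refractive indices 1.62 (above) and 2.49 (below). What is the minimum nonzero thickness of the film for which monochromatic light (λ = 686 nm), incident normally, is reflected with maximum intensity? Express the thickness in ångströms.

1478 Å

At the upper boundary (n = 1.62 to n = 2.32) the reflected ray undergoes a half-wave phase shift.
At the lower boundary (n = 2.32 to n = 2.49) the reflected ray undergoes a half-wave phase shift.
Net: no relative phase inversion (both shifts match).
So the condition for constructive reflection is 2 n t = m λ.
Minimum nonzero at m = 1: t = λ / (2 n) = 686 / (2 × 2.32) = 148 nm.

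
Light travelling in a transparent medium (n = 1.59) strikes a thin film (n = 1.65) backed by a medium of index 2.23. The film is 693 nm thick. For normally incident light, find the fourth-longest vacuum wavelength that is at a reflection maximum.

Top surface (1.59 → 1.65): reflection off a higher-index medium gives a half-wave phase shift.
Bottom surface (1.65 → 2.23): reflection off a higher-index medium gives a half-wave phase shift.
Zero or two π shifts → no net half-wave offset.
With no net inversion, constructive interference in reflection requires 2 n t = m λ.
λ = 2 n t / m. The fourth-longest wavelength is m = 4: λ = 2 × 1.65 × 693 / 4.00 = 572 nm.

572 nm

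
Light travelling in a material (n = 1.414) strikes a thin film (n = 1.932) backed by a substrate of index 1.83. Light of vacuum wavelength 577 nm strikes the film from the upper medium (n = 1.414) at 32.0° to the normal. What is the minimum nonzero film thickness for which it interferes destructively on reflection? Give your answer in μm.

Ray reflecting at the top interface goes from n = 1.414 toward n = 1.932: a half-wave phase shift.
Ray reflecting at the bottom interface goes from n = 1.932 toward n = 1.83: no phase shift.
Exactly one π shift → a net half-wave offset.
So the condition for destructive reflection is 2 n t cos θ_r = m λ.
Snell's law: 1.414 sin 32.0° = 1.932 sin θ_r → sin θ_r = 0.388, cos θ_r = 0.922.
Minimum nonzero at m = 1: t = λ / (2 n cos θ_r) = 577 / (2 × 1.932 × 0.922) = 162 nm.

0.162 μm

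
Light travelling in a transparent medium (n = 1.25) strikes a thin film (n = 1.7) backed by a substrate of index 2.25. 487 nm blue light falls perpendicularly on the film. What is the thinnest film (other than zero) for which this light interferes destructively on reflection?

71.6 nm

Ray reflecting at the top interface goes from n = 1.25 toward n = 1.7: a half-wave phase shift.
Ray reflecting at the bottom interface goes from n = 1.7 toward n = 2.25: a half-wave phase shift.
Zero or two π shifts → no net half-wave offset.
So the condition for destructive reflection is 2 n t = (m + ½) λ.
Minimum at m = 0: t = λ / (4 n) = 487 / (4 × 1.7) = 71.6 nm.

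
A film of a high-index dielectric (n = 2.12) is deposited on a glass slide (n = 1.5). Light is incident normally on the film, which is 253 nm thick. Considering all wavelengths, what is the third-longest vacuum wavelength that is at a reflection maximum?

429 nm

Top surface (1.0 → 2.12): reflection off a higher-index medium gives a half-wave phase shift.
At the lower boundary (n = 2.12 to n = 1.5) the reflected ray undergoes no phase shift.
Exactly one π shift → a net half-wave offset.
For maximum reflection here: 2 n t = (m + ½) λ.
λ = 2 n t / (m + ½). The third-longest wavelength is m = 2: λ = 2 × 2.12 × 253 / 2.50 = 429 nm.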